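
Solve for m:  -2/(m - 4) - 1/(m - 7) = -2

Multiply both sides by (m - 4)(m - 7):
-2(m - 7) - (m - 4) = -2(m - 4)(m - 7).
Expand and collect terms: -2m² + 25m - 74 = 0.
By the quadratic formula, m = (-25 ± √33) / -4, so m ≈ 4.8139 or m ≈ 7.6861.
Neither value makes a denominator zero (m ≠ 4, m ≠ 7), so both are valid.

m = 4.8139 or m = 7.6861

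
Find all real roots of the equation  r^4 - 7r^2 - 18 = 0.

r = -3 or r = 3

Let u = r^2. The equation becomes u^2 - 7u - 18 = 0.
Factor: (u - 9)(u + 2) = 0, so u = 9 or u = -2.
r^2 = 9 gives r = +/-3.
r^2 = -2 < 0 has no real solution.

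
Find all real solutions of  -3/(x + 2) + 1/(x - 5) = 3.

x = -2.9598 or x = 5.2931

Multiply both sides by (x + 2)(x - 5):
-3(x - 5) + (x + 2) = 3(x + 2)(x - 5).
Expand and collect terms: 3x² - 7x - 47 = 0.
By the quadratic formula, x = (7 ± √613) / 6, so x ≈ 5.2931 or x ≈ -2.9598.
Neither value makes a denominator zero (x ≠ -2, x ≠ 5), so both are valid.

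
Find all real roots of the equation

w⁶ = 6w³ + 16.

Let u = w³. The equation becomes u² - 6u - 16 = 0.
Factor: (u - 8)(u + 2) = 0, so u = 8 or u = -2.
w³ = 8 gives w = 2.
w³ = -2 gives w = -∛(2) ≈ -1.2599.

w = -1.2599 or w = 2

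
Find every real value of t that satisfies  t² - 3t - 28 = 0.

Factor: (t + 4)(t - 7) = 0.
So t = -4 or t = 7.

t = -4 or t = 7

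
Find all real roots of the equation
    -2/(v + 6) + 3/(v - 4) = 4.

Multiply both sides by (v + 6)(v - 4):
-2(v - 4) + 3(v + 6) = 4(v + 6)(v - 4).
Expand and collect terms: 4v^2 + 7v - 122 = 0.
By the quadratic formula, v = (-7 +/- sqrt(2001)) / 8, so v ~= 4.7166 or v ~= -6.4666.
Neither value makes a denominator zero (v != -6, v != 4), so both are valid.

v = -6.4666 or v = 4.7166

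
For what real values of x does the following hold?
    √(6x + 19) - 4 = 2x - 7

x = 5

Isolate the radical: √(6x + 19) = 2x - 3.
Square both sides: 6x + 19 = (2x - 3)².
Expand and rearrange: 4x² - 18x - 10 = 0.
Solving gives x = 5 or x = -0.5.
Check each candidate in the original equation:
  x = 5: √(49) = 7, while 2x - 3 = 7 — valid.
  x = -0.5: √(16) = 4, while 2x - 3 = -4 — extraneous.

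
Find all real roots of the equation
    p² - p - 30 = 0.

Factor: (p - 6)(p + 5) = 0.
So p = 6 or p = -5.

p = -5 or p = 6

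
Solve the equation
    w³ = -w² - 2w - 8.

Rearrange: w³ + w² + 2w + 8 = 0.
Possible rational roots are divisors of 8. Testing w = -2 gives 0, so (w + 2) is a factor.
Divide: w³ + w² + 2w + 8 = (w + 2)(w² - w + 4).
The quadratic w² - w + 4 has discriminant -15 < 0, so no further real roots.

w = -2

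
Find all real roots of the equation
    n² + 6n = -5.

n = -5 or n = -1

Bring every term to one side: n² + 6n + 5 = 0.
Factor: (n + 5)(n + 1) = 0.
So n = -5 or n = -1.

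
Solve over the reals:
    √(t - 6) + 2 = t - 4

t = 6 or t = 7

Isolate the radical: √(t - 6) = t - 6.
Square both sides: t - 6 = (t - 6)².
Expand and rearrange: t² - 13t + 42 = 0.
Solving gives t = 7 or t = 6.
Check each candidate in the original equation:
  t = 7: √(1) = 1, while t - 6 = 1 — valid.
  t = 6: √(0) = 0, while t - 6 = 0 — valid.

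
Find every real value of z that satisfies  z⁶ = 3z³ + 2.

z = -0.825 or z = 1.5271

Let u = z³. The equation becomes u² - 3u - 2 = 0.
By the quadratic formula, u = 3/2 + √(17)/2 or u = 3/2 - √(17)/2.
z³ = 3/2 + √(17)/2 gives z = ∛(3/2 + √(17)/2) ≈ 1.5271.
z³ = 3/2 - √(17)/2 gives z = -∛(-3/2 + √(17)/2) ≈ -0.825.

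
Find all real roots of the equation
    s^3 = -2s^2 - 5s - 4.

Rearrange: s^3 + 2s^2 + 5s + 4 = 0.
Possible rational roots are divisors of 4. Testing s = -1 gives 0, so (s + 1) is a factor.
Divide: s^3 + 2s^2 + 5s + 4 = (s + 1)(s^2 + s + 4).
The quadratic s^2 + s + 4 has discriminant -15 < 0, so no further real roots.

s = -1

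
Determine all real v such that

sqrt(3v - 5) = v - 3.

Square both sides: 3v - 5 = (v - 3)^2.
Expand and rearrange: v^2 - 9v + 14 = 0.
Solving gives v = 7 or v = 2.
Check each candidate in the original equation:
  v = 7: sqrt(16) = 4, while v - 3 = 4 — valid.
  v = 2: sqrt(1) = 1, while v - 3 = -1 — extraneous.

v = 7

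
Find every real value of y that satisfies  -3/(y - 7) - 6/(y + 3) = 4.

y = -4.6037 or y = 6.3537

Multiply both sides by (y - 7)(y + 3):
-3(y + 3) - 6(y - 7) = 4(y - 7)(y + 3).
Expand and collect terms: 4y² - 7y - 117 = 0.
By the quadratic formula, y = (7 ± √1921) / 8, so y ≈ 6.3537 or y ≈ -4.6037.
Neither value makes a denominator zero (y ≠ 7, y ≠ -3), so both are valid.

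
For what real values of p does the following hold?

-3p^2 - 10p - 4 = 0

p = -2.8685 or p = -0.4648

Discriminant: (-10)^2 - 4*(-3)*(-4) = 52.
Quadratic formula: p = (10 +/- sqrt(52)) / (-6).
So p = -5/3 - sqrt(13)/3 ~= -2.8685 or p = -5/3 + sqrt(13)/3 ~= -0.4648.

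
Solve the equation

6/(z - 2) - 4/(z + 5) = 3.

Multiply both sides by (z - 2)(z + 5):
6(z + 5) - 4(z - 2) = 3(z - 2)(z + 5).
Expand and collect terms: 3z² + 7z - 68 = 0.
By the quadratic formula, z = (-7 ± √865) / 6, so z ≈ 3.7351 or z ≈ -6.0685.
Neither value makes a denominator zero (z ≠ 2, z ≠ -5), so both are valid.

z = -6.0685 or z = 3.7351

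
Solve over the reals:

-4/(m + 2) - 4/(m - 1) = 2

Multiply both sides by (m + 2)(m - 1):
-4(m - 1) - 4(m + 2) = 2(m + 2)(m - 1).
Expand and collect terms: 2m^2 + 10m = 0.
Factor or apply the quadratic formula: m = 0 or m = -5.
Neither value makes a denominator zero (m != -2, m != 1), so both are valid.

m = -5 or m = 0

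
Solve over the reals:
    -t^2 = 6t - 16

t = -8 or t = 2

Bring every term to one side: -t^2 - 6t + 16 = 0.
Factor: -1(t + 8)(t - 2) = 0.
So t = -8 or t = 2.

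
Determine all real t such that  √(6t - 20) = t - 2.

Square both sides: 6t - 20 = (t - 2)².
Expand and rearrange: t² - 10t + 24 = 0.
Solving gives t = 6 or t = 4.
Check each candidate in the original equation:
  t = 6: √(16) = 4, while t - 2 = 4 — valid.
  t = 4: √(4) = 2, while t - 2 = 2 — valid.

t = 4 or t = 6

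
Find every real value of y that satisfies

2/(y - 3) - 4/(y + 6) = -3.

y = -4.5373 or y = 2.204

Multiply both sides by (y - 3)(y + 6):
2(y + 6) - 4(y - 3) = -3(y - 3)(y + 6).
Expand and collect terms: -3y² - 7y + 30 = 0.
By the quadratic formula, y = (7 ± √409) / -6, so y ≈ -4.5373 or y ≈ 2.204.
Neither value makes a denominator zero (y ≠ 3, y ≠ -6), so both are valid.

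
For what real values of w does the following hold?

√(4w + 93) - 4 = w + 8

Isolate the radical: √(4w + 93) = w + 12.
Square both sides: 4w + 93 = (w + 12)².
Expand and rearrange: w² + 20w + 51 = 0.
Solving gives w = -3 or w = -17.
Check each candidate in the original equation:
  w = -3: √(81) = 9, while w + 12 = 9 — valid.
  w = -17: √(25) = 5, while w + 12 = -5 — extraneous.

w = -3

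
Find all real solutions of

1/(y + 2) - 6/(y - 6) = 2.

y = -1.1375 or y = 2.6375

Multiply both sides by (y + 2)(y - 6):
(y - 6) - 6(y + 2) = 2(y + 2)(y - 6).
Expand and collect terms: 2y^2 - 3y - 6 = 0.
By the quadratic formula, y = (3 +/- sqrt(57)) / 4, so y ~= 2.6375 or y ~= -1.1375.
Neither value makes a denominator zero (y != -2, y != 6), so both are valid.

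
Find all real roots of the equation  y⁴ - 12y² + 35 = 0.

Let u = y². The equation becomes u² - 12u + 35 = 0.
Factor: (u - 5)(u - 7) = 0, so u = 5 or u = 7.
y² = 5 gives y = ±√(5) ≈ ±2.2361.
y² = 7 gives y = ±√(7) ≈ ±2.6458.

y = -2.6458 or y = -2.2361 or y = 2.2361 or y = 2.6458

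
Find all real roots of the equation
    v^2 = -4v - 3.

v = -3 or v = -1

Bring every term to one side: v^2 + 4v + 3 = 0.
Factor: (v + 3)(v + 1) = 0.
So v = -3 or v = -1.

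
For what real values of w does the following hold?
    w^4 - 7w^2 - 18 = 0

Let u = w^2. The equation becomes u^2 - 7u - 18 = 0.
Factor: (u - 9)(u + 2) = 0, so u = 9 or u = -2.
w^2 = 9 gives w = +/-3.
w^2 = -2 < 0 has no real solution.

w = -3 or w = 3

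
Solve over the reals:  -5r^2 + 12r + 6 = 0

Discriminant: (12)^2 - 4*(-5)*6 = 264.
Quadratic formula: r = (-12 +/- sqrt(264)) / (-10).
So r = 6/5 - sqrt(66)/5 ~= -0.4248 or r = 6/5 + sqrt(66)/5 ~= 2.8248.

r = -0.4248 or r = 2.8248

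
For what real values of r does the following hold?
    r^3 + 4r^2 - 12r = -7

Rearrange: r^3 + 4r^2 - 12r + 7 = 0.
Possible rational roots are divisors of 7. Testing r = 1 gives 0, so (r - 1) is a factor.
Divide: r^3 + 4r^2 - 12r + 7 = (r - 1)(r^2 + 5r - 7).
Apply the quadratic formula to r^2 + 5r - 7 = 0: r = (-5 +/- sqrt(53))/2, i.e. r ~= 1.1401 or r ~= -6.1401.

r = -6.1401 or r = 1 or r = 1.1401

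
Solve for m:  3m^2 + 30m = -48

Bring every term to one side: 3m^2 + 30m + 48 = 0.
Factor: 3(m + 8)(m + 2) = 0.
So m = -8 or m = -2.

m = -8 or m = -2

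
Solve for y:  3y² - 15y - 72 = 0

y = -3 or y = 8

Factor: 3(y - 8)(y + 3) = 0.
So y = 8 or y = -3.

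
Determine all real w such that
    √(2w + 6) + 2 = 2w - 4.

w = 5

Isolate the radical: √(2w + 6) = 2w - 6.
Square both sides: 2w + 6 = (2w - 6)².
Expand and rearrange: 4w² - 26w + 30 = 0.
Solving gives w = 5 or w = 1.5.
Check each candidate in the original equation:
  w = 5: √(16) = 4, while 2w - 6 = 4 — valid.
  w = 1.5: √(9) = 3, while 2w - 6 = -3 — extraneous.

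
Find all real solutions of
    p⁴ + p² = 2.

p = -1 or p = 1

Let u = p². The equation becomes u² + u - 2 = 0.
Factor: (u + 2)(u - 1) = 0, so u = -2 or u = 1.
p² = -2 < 0 has no real solution.
p² = 1 gives p = ±1.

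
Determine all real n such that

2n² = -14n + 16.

n = -8 or n = 1

Bring every term to one side: 2n² + 14n - 16 = 0.
Factor: 2(n + 8)(n - 1) = 0.
So n = -8 or n = 1.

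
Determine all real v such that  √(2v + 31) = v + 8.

v = -3

Square both sides: 2v + 31 = (v + 8)².
Expand and rearrange: v² + 14v + 33 = 0.
Solving gives v = -3 or v = -11.
Check each candidate in the original equation:
  v = -3: √(25) = 5, while v + 8 = 5 — valid.
  v = -11: √(9) = 3, while v + 8 = -3 — extraneous.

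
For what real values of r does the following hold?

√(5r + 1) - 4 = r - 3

Isolate the radical: √(5r + 1) = r + 1.
Square both sides: 5r + 1 = (r + 1)².
Expand and rearrange: r² - 3r = 0.
Solving gives r = 3 or r = 0.
Check each candidate in the original equation:
  r = 3: √(16) = 4, while r + 1 = 4 — valid.
  r = 0: √(1) = 1, while r + 1 = 1 — valid.

r = 0 or r = 3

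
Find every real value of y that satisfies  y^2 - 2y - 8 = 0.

y = -2 or y = 4

Factor: (y - 4)(y + 2) = 0.
So y = 4 or y = -2.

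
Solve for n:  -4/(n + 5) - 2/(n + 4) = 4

Multiply both sides by (n + 5)(n + 4):
-4(n + 4) - 2(n + 5) = 4(n + 5)(n + 4).
Expand and collect terms: 4n^2 + 42n + 106 = 0.
By the quadratic formula, n = (-42 +/- sqrt(68)) / 8, so n ~= -4.2192 or n ~= -6.2808.
Neither value makes a denominator zero (n != -5, n != -4), so both are valid.

n = -6.2808 or n = -4.2192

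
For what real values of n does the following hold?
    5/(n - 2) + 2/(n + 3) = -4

n = -3.6423 or n = 0.8923

Multiply both sides by (n - 2)(n + 3):
5(n + 3) + 2(n - 2) = -4(n - 2)(n + 3).
Expand and collect terms: -4n² - 11n + 13 = 0.
By the quadratic formula, n = (11 ± √329) / -8, so n ≈ -3.6423 or n ≈ 0.8923.
Neither value makes a denominator zero (n ≠ 2, n ≠ -3), so both are valid.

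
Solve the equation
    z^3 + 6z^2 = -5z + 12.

z = -4 or z = -3 or z = 1

Rearrange: z^3 + 6z^2 + 5z - 12 = 0.
Possible rational roots are divisors of -12. Testing z = -3 gives 0, so (z + 3) is a factor.
Divide: z^3 + 6z^2 + 5z - 12 = (z + 3)(z^2 + 3z - 4).
Factor the quadratic: z = 1 or z = -4.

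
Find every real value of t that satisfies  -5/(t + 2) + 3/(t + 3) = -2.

t = -3.5811 or t = -0.4189

Multiply both sides by (t + 2)(t + 3):
-5(t + 3) + 3(t + 2) = -2(t + 2)(t + 3).
Expand and collect terms: -2t^2 - 8t - 3 = 0.
By the quadratic formula, t = (8 +/- sqrt(40)) / -4, so t ~= -3.5811 or t ~= -0.4189.
Neither value makes a denominator zero (t != -2, t != -3), so both are valid.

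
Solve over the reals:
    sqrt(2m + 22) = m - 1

Square both sides: 2m + 22 = (m - 1)^2.
Expand and rearrange: m^2 - 4m - 21 = 0.
Solving gives m = 7 or m = -3.
Check each candidate in the original equation:
  m = 7: sqrt(36) = 6, while m - 1 = 6 — valid.
  m = -3: sqrt(16) = 4, while m - 1 = -4 — extraneous.

m = 7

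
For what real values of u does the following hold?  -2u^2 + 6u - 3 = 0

Discriminant: (6)^2 - 4*(-2)*(-3) = 12.
Quadratic formula: u = (-6 +/- sqrt(12)) / (-4).
So u = 3/2 - sqrt(3)/2 ~= 0.634 or u = sqrt(3)/2 + 3/2 ~= 2.366.

u = 0.634 or u = 2.366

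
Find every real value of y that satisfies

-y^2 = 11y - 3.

y = -11.2663 or y = 0.2663

Rearrange to standard form: -y^2 - 11y + 3 = 0.
Discriminant: (-11)^2 - 4*(-1)*3 = 133.
Quadratic formula: y = (11 +/- sqrt(133)) / (-2).
So y = -sqrt(133)/2 - 11/2 ~= -11.2663 or y = -11/2 + sqrt(133)/2 ~= 0.2663.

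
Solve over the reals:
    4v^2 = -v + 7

Rearrange to standard form: 4v^2 + v - 7 = 0.
Discriminant: (1)^2 - 4*4*(-7) = 113.
Quadratic formula: v = (-1 +/- sqrt(113)) / 8.
So v = -1/8 + sqrt(113)/8 ~= 1.2038 or v = -sqrt(113)/8 - 1/8 ~= -1.4538.

v = -1.4538 or v = 1.2038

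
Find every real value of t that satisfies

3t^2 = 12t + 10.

Rearrange to standard form: 3t^2 - 12t - 10 = 0.
Discriminant: (-12)^2 - 4*3*(-10) = 264.
Quadratic formula: t = (12 +/- sqrt(264)) / 6.
So t = 2 + sqrt(66)/3 ~= 4.708 or t = 2 - sqrt(66)/3 ~= -0.708.

t = -0.708 or t = 4.708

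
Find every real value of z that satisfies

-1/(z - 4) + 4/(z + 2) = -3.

z = -3.2749 or z = 4.2749

Multiply both sides by (z - 4)(z + 2):
-(z + 2) + 4(z - 4) = -3(z - 4)(z + 2).
Expand and collect terms: -3z^2 + 3z + 42 = 0.
By the quadratic formula, z = (-3 +/- sqrt(513)) / -6, so z ~= -3.2749 or z ~= 4.2749.
Neither value makes a denominator zero (z != 4, z != -2), so both are valid.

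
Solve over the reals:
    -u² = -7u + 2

u = 0.2984 or u = 6.7016

Rearrange to standard form: -u² + 7u - 2 = 0.
Discriminant: (7)² − 4·(-1)·(-2) = 41.
Quadratic formula: u = (-7 ± √41) / (-2).
So u = 7/2 - √(41)/2 ≈ 0.2984 or u = √(41)/2 + 7/2 ≈ 6.7016.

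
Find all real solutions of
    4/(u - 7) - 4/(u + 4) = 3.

Multiply both sides by (u - 7)(u + 4):
4(u + 4) - 4(u - 7) = 3(u - 7)(u + 4).
Expand and collect terms: 3u² - 9u - 128 = 0.
By the quadratic formula, u = (9 ± √1617) / 6, so u ≈ 8.202 or u ≈ -5.202.
Neither value makes a denominator zero (u ≠ 7, u ≠ -4), so both are valid.

u = -5.202 or u = 8.202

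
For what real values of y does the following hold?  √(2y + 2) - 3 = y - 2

y = -1 or y = 1

Isolate the radical: √(2y + 2) = y + 1.
Square both sides: 2y + 2 = (y + 1)².
Expand and rearrange: y² - 1 = 0.
Solving gives y = 1 or y = -1.
Check each candidate in the original equation:
  y = 1: √(4) = 2, while y + 1 = 2 — valid.
  y = -1: √(0) = 0, while y + 1 = 0 — valid.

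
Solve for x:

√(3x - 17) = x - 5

x = 6 or x = 7

Square both sides: 3x - 17 = (x - 5)².
Expand and rearrange: x² - 13x + 42 = 0.
Solving gives x = 7 or x = 6.
Check each candidate in the original equation:
  x = 7: √(4) = 2, while x - 5 = 2 — valid.
  x = 6: √(1) = 1, while x - 5 = 1 — valid.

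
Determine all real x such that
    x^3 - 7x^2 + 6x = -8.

x = -0.7016 or x = 2 or x = 5.7016

Rearrange: x^3 - 7x^2 + 6x + 8 = 0.
Possible rational roots are divisors of 8. Testing x = 2 gives 0, so (x - 2) is a factor.
Divide: x^3 - 7x^2 + 6x + 8 = (x - 2)(x^2 - 5x - 4).
Apply the quadratic formula to x^2 - 5x - 4 = 0: x = (5 +/- sqrt(41))/2, i.e. x ~= 5.7016 or x ~= -0.7016.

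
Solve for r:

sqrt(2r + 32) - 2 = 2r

Isolate the radical: sqrt(2r + 32) = 2r + 2.
Square both sides: 2r + 32 = (2r + 2)^2.
Expand and rearrange: 4r^2 + 6r - 28 = 0.
Solving gives r = 2 or r = -3.5.
Check each candidate in the original equation:
  r = 2: sqrt(36) = 6, while 2r + 2 = 6 — valid.
  r = -3.5: sqrt(25) = 5, while 2r + 2 = -5 — extraneous.

r = 2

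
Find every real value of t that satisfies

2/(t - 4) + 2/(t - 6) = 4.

t = 4.382 or t = 6.618

Multiply both sides by (t - 4)(t - 6):
2(t - 6) + 2(t - 4) = 4(t - 4)(t - 6).
Expand and collect terms: 4t^2 - 44t + 116 = 0.
By the quadratic formula, t = (44 +/- sqrt(80)) / 8, so t ~= 6.618 or t ~= 4.382.
Neither value makes a denominator zero (t != 4, t != 6), so both are valid.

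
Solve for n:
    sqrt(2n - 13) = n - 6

n = 7

Square both sides: 2n - 13 = (n - 6)^2.
Expand and rearrange: n^2 - 14n + 49 = 0.
This gives the repeated root n = 7.
Check in the original equation:
  n = 7: sqrt(1) = 1, while n - 6 = 1 — valid.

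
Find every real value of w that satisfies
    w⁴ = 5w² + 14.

w = -2.6458 or w = 2.6458

Let u = w². The equation becomes u² - 5u - 14 = 0.
Factor: (u + 2)(u - 7) = 0, so u = -2 or u = 7.
w² = -2 < 0 has no real solution.
w² = 7 gives w = ±√(7) ≈ ±2.6458.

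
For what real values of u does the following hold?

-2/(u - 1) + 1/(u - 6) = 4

u = 0.5218 or u = 6.2282

Multiply both sides by (u - 1)(u - 6):
-2(u - 6) + (u - 1) = 4(u - 1)(u - 6).
Expand and collect terms: 4u² - 27u + 13 = 0.
By the quadratic formula, u = (27 ± √521) / 8, so u ≈ 6.2282 or u ≈ 0.5218.
Neither value makes a denominator zero (u ≠ 1, u ≠ 6), so both are valid.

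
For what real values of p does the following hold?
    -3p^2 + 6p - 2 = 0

Discriminant: (6)^2 - 4*(-3)*(-2) = 12.
Quadratic formula: p = (-6 +/- sqrt(12)) / (-6).
So p = 1 - sqrt(3)/3 ~= 0.4226 or p = sqrt(3)/3 + 1 ~= 1.5774.

p = 0.4226 or p = 1.5774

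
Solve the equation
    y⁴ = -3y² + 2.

y = -0.7494 or y = 0.7494

Let u = y². The equation becomes u² + 3u - 2 = 0.
By the quadratic formula, u = -3/2 + √(17)/2 or u = -√(17)/2 - 3/2.
y² = -3/2 + √(17)/2 gives y = ±√(-3/2 + √(17)/2) ≈ ±0.7494.
y² = -√(17)/2 - 3/2 < 0 has no real solution.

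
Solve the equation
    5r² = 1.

r = -0.4472 or r = 0.4472

Rearrange to standard form: 5r² - 1 = 0.
Discriminant: (0)² − 4·5·(-1) = 20.
Quadratic formula: r = (0 ± √20) / 10.
So r = √(5)/5 ≈ 0.4472 or r = -√(5)/5 ≈ -0.4472.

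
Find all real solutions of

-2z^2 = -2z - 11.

z = -1.8979 or z = 2.8979

Rearrange to standard form: -2z^2 + 2z + 11 = 0.
Discriminant: (2)^2 - 4*(-2)*11 = 92.
Quadratic formula: z = (-2 +/- sqrt(92)) / (-4).
So z = 1/2 - sqrt(23)/2 ~= -1.8979 or z = 1/2 + sqrt(23)/2 ~= 2.8979.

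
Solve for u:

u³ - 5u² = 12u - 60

Rearrange: u³ - 5u² - 12u + 60 = 0.
Possible rational roots are divisors of 60. Testing u = 5 gives 0, so (u - 5) is a factor.
Divide: u³ - 5u² - 12u + 60 = (u - 5)(u² - 12).
Apply the quadratic formula to u² - 12 = 0: u = (0 ± √48)/2, i.e. u ≈ 3.4641 or u ≈ -3.4641.

u = -3.4641 or u = 3.4641 or u = 5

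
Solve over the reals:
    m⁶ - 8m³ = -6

Let u = m³. The equation becomes u² - 8u + 6 = 0.
By the quadratic formula, u = √(10) + 4 or u = 4 - √(10).
m³ = √(10) + 4 gives m = ∛(√(10) + 4) ≈ 1.9276.
m³ = 4 - √(10) gives m = ∛(4 - √(10)) ≈ 0.9427.

m = 0.9427 or m = 1.9276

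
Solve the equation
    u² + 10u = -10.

Rearrange to standard form: u² + 10u + 10 = 0.
Discriminant: (10)² − 4·1·10 = 60.
Quadratic formula: u = (-10 ± √60) / 2.
So u = -5 + √(15) ≈ -1.127 or u = -5 - √(15) ≈ -8.873.

u = -8.873 or u = -1.127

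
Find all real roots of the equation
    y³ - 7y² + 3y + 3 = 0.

Possible rational roots are divisors of 3. Testing y = 1 gives 0, so (y - 1) is a factor.
Divide: y³ - 7y² + 3y + 3 = (y - 1)(y² - 6y - 3).
Apply the quadratic formula to y² - 6y - 3 = 0: y = (6 ± √48)/2, i.e. y ≈ 6.4641 or y ≈ -0.4641.

y = -0.4641 or y = 1 or y = 6.4641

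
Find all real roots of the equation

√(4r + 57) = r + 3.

Square both sides: 4r + 57 = (r + 3)².
Expand and rearrange: r² + 2r - 48 = 0.
Solving gives r = 6 or r = -8.
Check each candidate in the original equation:
  r = 6: √(81) = 9, while r + 3 = 9 — valid.
  r = -8: √(25) = 5, while r + 3 = -5 — extraneous.

r = 6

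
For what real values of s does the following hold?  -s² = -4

s = -2 or s = 2

Bring every term to one side: -s² + 4 = 0.
Factor: -1(s + 2)(s - 2) = 0.
So s = -2 or s = 2.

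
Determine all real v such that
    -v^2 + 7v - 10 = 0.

Factor: -1(v - 5)(v - 2) = 0.
So v = 5 or v = 2.

v = 2 or v = 5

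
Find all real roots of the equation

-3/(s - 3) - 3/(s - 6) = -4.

Multiply both sides by (s - 3)(s - 6):
-3(s - 6) - 3(s - 3) = -4(s - 3)(s - 6).
Expand and collect terms: -4s² + 42s - 99 = 0.
By the quadratic formula, s = (-42 ± √180) / -8, so s ≈ 3.5729 or s ≈ 6.9271.
Neither value makes a denominator zero (s ≠ 3, s ≠ 6), so both are valid.

s = 3.5729 or s = 6.9271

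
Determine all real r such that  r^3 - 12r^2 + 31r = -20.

Rearrange: r^3 - 12r^2 + 31r + 20 = 0.
Possible rational roots are divisors of 20. Testing r = 5 gives 0, so (r - 5) is a factor.
Divide: r^3 - 12r^2 + 31r + 20 = (r - 5)(r^2 - 7r - 4).
Apply the quadratic formula to r^2 - 7r - 4 = 0: r = (7 +/- sqrt(65))/2, i.e. r ~= 7.5311 or r ~= -0.5311.

r = -0.5311 or r = 5 or r = 7.5311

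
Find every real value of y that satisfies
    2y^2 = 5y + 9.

Rearrange to standard form: 2y^2 - 5y - 9 = 0.
Discriminant: (-5)^2 - 4*2*(-9) = 97.
Quadratic formula: y = (5 +/- sqrt(97)) / 4.
So y = 5/4 + sqrt(97)/4 ~= 3.7122 or y = 5/4 - sqrt(97)/4 ~= -1.2122.

y = -1.2122 or y = 3.7122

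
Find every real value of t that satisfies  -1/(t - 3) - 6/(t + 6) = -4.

Multiply both sides by (t - 3)(t + 6):
-(t + 6) - 6(t - 3) = -4(t - 3)(t + 6).
Expand and collect terms: -4t^2 - 5t + 60 = 0.
By the quadratic formula, t = (5 +/- sqrt(985)) / -8, so t ~= -4.5481 or t ~= 3.2981.
Neither value makes a denominator zero (t != 3, t != -6), so both are valid.

t = -4.5481 or t = 3.2981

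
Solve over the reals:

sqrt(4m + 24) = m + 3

Square both sides: 4m + 24 = (m + 3)^2.
Expand and rearrange: m^2 + 2m - 15 = 0.
Solving gives m = 3 or m = -5.
Check each candidate in the original equation:
  m = 3: sqrt(36) = 6, while m + 3 = 6 — valid.
  m = -5: sqrt(4) = 2, while m + 3 = -2 — extraneous.

m = 3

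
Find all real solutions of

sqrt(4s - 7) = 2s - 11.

Square both sides: 4s - 7 = (2s - 11)^2.
Expand and rearrange: 4s^2 - 48s + 128 = 0.
Solving gives s = 8 or s = 4.
Check each candidate in the original equation:
  s = 8: sqrt(25) = 5, while 2s - 11 = 5 — valid.
  s = 4: sqrt(9) = 3, while 2s - 11 = -3 — extraneous.

s = 8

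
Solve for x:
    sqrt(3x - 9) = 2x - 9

Square both sides: 3x - 9 = (2x - 9)^2.
Expand and rearrange: 4x^2 - 39x + 90 = 0.
Solving gives x = 6 or x = 3.75.
Check each candidate in the original equation:
  x = 6: sqrt(9) = 3, while 2x - 9 = 3 — valid.
  x = 3.75: sqrt(2.25) = 1.5, while 2x - 9 = -1.5 — extraneous.

x = 6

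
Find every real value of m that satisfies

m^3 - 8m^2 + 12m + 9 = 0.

m = -0.5414 or m = 3 or m = 5.5414

Possible rational roots are divisors of 9. Testing m = 3 gives 0, so (m - 3) is a factor.
Divide: m^3 - 8m^2 + 12m + 9 = (m - 3)(m^2 - 5m - 3).
Apply the quadratic formula to m^2 - 5m - 3 = 0: m = (5 +/- sqrt(37))/2, i.e. m ~= 5.5414 or m ~= -0.5414.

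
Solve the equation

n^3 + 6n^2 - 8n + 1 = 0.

Possible rational roots are divisors of 1. Testing n = 1 gives 0, so (n - 1) is a factor.
Divide: n^3 + 6n^2 - 8n + 1 = (n - 1)(n^2 + 7n - 1).
Apply the quadratic formula to n^2 + 7n - 1 = 0: n = (-7 +/- sqrt(53))/2, i.e. n ~= 0.1401 or n ~= -7.1401.

n = -7.1401 or n = 0.1401 or n = 1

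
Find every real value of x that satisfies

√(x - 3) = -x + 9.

x = 7

Square both sides: x - 3 = (-x + 9)².
Expand and rearrange: x² - 19x + 84 = 0.
Solving gives x = 12 or x = 7.
Check each candidate in the original equation:
  x = 12: √(9) = 3, while -x + 9 = -3 — extraneous.
  x = 7: √(4) = 2, while -x + 9 = 2 — valid.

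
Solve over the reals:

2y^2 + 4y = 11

y = -3.5495 or y = 1.5495

Rearrange to standard form: 2y^2 + 4y - 11 = 0.
Discriminant: (4)^2 - 4*2*(-11) = 104.
Quadratic formula: y = (-4 +/- sqrt(104)) / 4.
So y = -1 + sqrt(26)/2 ~= 1.5495 or y = -sqrt(26)/2 - 1 ~= -3.5495.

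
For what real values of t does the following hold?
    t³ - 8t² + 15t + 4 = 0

t = -0.2361 or t = 4 or t = 4.2361

Possible rational roots are divisors of 4. Testing t = 4 gives 0, so (t - 4) is a factor.
Divide: t³ - 8t² + 15t + 4 = (t - 4)(t² - 4t - 1).
Apply the quadratic formula to t² - 4t - 1 = 0: t = (4 ± √20)/2, i.e. t ≈ 4.2361 or t ≈ -0.2361.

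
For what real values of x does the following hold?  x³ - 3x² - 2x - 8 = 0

Possible rational roots are divisors of -8. Testing x = 4 gives 0, so (x - 4) is a factor.
Divide: x³ - 3x² - 2x - 8 = (x - 4)(x² + x + 2).
The quadratic x² + x + 2 has discriminant -7 < 0, so no further real roots.

x = 4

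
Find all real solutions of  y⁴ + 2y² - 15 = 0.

Let u = y². The equation becomes u² + 2u - 15 = 0.
Factor: (u - 3)(u + 5) = 0, so u = 3 or u = -5.
y² = 3 gives y = ±√(3) ≈ ±1.7321.
y² = -5 < 0 has no real solution.

y = -1.7321 or y = 1.7321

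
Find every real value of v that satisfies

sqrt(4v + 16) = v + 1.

Square both sides: 4v + 16 = (v + 1)^2.
Expand and rearrange: v^2 - 2v - 15 = 0.
Solving gives v = 5 or v = -3.
Check each candidate in the original equation:
  v = 5: sqrt(36) = 6, while v + 1 = 6 — valid.
  v = -3: sqrt(4) = 2, while v + 1 = -2 — extraneous.

v = 5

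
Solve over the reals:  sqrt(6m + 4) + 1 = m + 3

m = 0 or m = 2

Isolate the radical: sqrt(6m + 4) = m + 2.
Square both sides: 6m + 4 = (m + 2)^2.
Expand and rearrange: m^2 - 2m = 0.
Solving gives m = 2 or m = 0.
Check each candidate in the original equation:
  m = 2: sqrt(16) = 4, while m + 2 = 4 — valid.
  m = 0: sqrt(4) = 2, while m + 2 = 2 — valid.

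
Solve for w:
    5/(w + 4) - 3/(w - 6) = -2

w = -6.2268 or w = 7.2268

Multiply both sides by (w + 4)(w - 6):
5(w - 6) - 3(w + 4) = -2(w + 4)(w - 6).
Expand and collect terms: -2w² + 2w + 90 = 0.
By the quadratic formula, w = (-2 ± √724) / -4, so w ≈ -6.2268 or w ≈ 7.2268.
Neither value makes a denominator zero (w ≠ -4, w ≠ 6), so both are valid.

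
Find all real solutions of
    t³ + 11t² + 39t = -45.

t = -5 or t = -3

Rearrange: t³ + 11t² + 39t + 45 = 0.
Possible rational roots are divisors of 45. Testing t = -5 gives 0, so (t + 5) is a factor.
Divide: t³ + 11t² + 39t + 45 = (t + 5)(t² + 6t + 9).
The quadratic has the repeated root t = -3.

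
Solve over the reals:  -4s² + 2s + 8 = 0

s = -1.1861 or s = 1.6861

Discriminant: (2)² − 4·(-4)·8 = 132.
Quadratic formula: s = (-2 ± √132) / (-8).
So s = 1/4 - √(33)/4 ≈ -1.1861 or s = 1/4 + √(33)/4 ≈ 1.6861.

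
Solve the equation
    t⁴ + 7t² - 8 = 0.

Let u = t². The equation becomes u² + 7u - 8 = 0.
Factor: (u - 1)(u + 8) = 0, so u = 1 or u = -8.
t² = 1 gives t = ±1.
t² = -8 < 0 has no real solution.

t = -1 or t = 1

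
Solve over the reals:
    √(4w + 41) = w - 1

w = 10

Square both sides: 4w + 41 = (w - 1)².
Expand and rearrange: w² - 6w - 40 = 0.
Solving gives w = 10 or w = -4.
Check each candidate in the original equation:
  w = 10: √(81) = 9, while w - 1 = 9 — valid.
  w = -4: √(25) = 5, while w - 1 = -5 — extraneous.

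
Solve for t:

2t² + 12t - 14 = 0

t = -7 or t = 1

Factor: 2(t + 7)(t - 1) = 0.
So t = -7 or t = 1.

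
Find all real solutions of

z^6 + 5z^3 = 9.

z = -1.8571 or z = 1.1201

Let u = z^3. The equation becomes u^2 + 5u - 9 = 0.
By the quadratic formula, u = -5/2 + sqrt(61)/2 or u = -sqrt(61)/2 - 5/2.
z^3 = -5/2 + sqrt(61)/2 gives z = (-5/2 + sqrt(61)/2)^(1/3) ~= 1.1201.
z^3 = -sqrt(61)/2 - 5/2 gives z = -(5/2 + sqrt(61)/2)^(1/3) ~= -1.8571.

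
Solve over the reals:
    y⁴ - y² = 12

y = -2 or y = 2

Let u = y². The equation becomes u² - u - 12 = 0.
Factor: (u + 3)(u - 4) = 0, so u = -3 or u = 4.
y² = -3 < 0 has no real solution.
y² = 4 gives y = ±2.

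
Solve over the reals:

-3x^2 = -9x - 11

x = -0.9324 or x = 3.9324

Rearrange to standard form: -3x^2 + 9x + 11 = 0.
Discriminant: (9)^2 - 4*(-3)*11 = 213.
Quadratic formula: x = (-9 +/- sqrt(213)) / (-6).
So x = 3/2 - sqrt(213)/6 ~= -0.9324 or x = 3/2 + sqrt(213)/6 ~= 3.9324.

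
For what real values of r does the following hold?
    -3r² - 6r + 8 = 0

r = -2.9149 or r = 0.9149

Discriminant: (-6)² − 4·(-3)·8 = 132.
Quadratic formula: r = (6 ± √132) / (-6).
So r = -√(33)/3 - 1 ≈ -2.9149 or r = -1 + √(33)/3 ≈ 0.9149.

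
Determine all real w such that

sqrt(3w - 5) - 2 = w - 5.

w = 7

Isolate the radical: sqrt(3w - 5) = w - 3.
Square both sides: 3w - 5 = (w - 3)^2.
Expand and rearrange: w^2 - 9w + 14 = 0.
Solving gives w = 7 or w = 2.
Check each candidate in the original equation:
  w = 7: sqrt(16) = 4, while w - 3 = 4 — valid.
  w = 2: sqrt(1) = 1, while w - 3 = -1 — extraneous.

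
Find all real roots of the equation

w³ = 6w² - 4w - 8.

Rearrange: w³ - 6w² + 4w + 8 = 0.
Possible rational roots are divisors of 8. Testing w = 2 gives 0, so (w - 2) is a factor.
Divide: w³ - 6w² + 4w + 8 = (w - 2)(w² - 4w - 4).
Apply the quadratic formula to w² - 4w - 4 = 0: w = (4 ± √32)/2, i.e. w ≈ 4.8284 or w ≈ -0.8284.

w = -0.8284 or w = 2 or w = 4.8284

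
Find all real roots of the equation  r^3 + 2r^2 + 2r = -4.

r = -2

Rearrange: r^3 + 2r^2 + 2r + 4 = 0.
Possible rational roots are divisors of 4. Testing r = -2 gives 0, so (r + 2) is a factor.
Divide: r^3 + 2r^2 + 2r + 4 = (r + 2)(r^2 + 2).
The quadratic r^2 + 2 has discriminant -8 < 0, so no further real roots.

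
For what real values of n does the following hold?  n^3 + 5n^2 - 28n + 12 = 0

n = -8.4721 or n = 0.4721 or n = 3

Possible rational roots are divisors of 12. Testing n = 3 gives 0, so (n - 3) is a factor.
Divide: n^3 + 5n^2 - 28n + 12 = (n - 3)(n^2 + 8n - 4).
Apply the quadratic formula to n^2 + 8n - 4 = 0: n = (-8 +/- sqrt(80))/2, i.e. n ~= 0.4721 or n ~= -8.4721.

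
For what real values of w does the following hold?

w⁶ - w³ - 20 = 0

Let u = w³. The equation becomes u² - u - 20 = 0.
Factor: (u + 4)(u - 5) = 0, so u = -4 or u = 5.
w³ = -4 gives w = -∛(4) ≈ -1.5874.
w³ = 5 gives w = ∛(5) ≈ 1.71.

w = -1.5874 or w = 1.71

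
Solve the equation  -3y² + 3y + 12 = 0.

y = -1.5616 or y = 2.5616

Discriminant: (3)² − 4·(-3)·12 = 153.
Quadratic formula: y = (-3 ± √153) / (-6).
So y = 1/2 - √(17)/2 ≈ -1.5616 or y = 1/2 + √(17)/2 ≈ 2.5616.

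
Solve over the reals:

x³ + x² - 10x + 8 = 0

Possible rational roots are divisors of 8. Testing x = -4 gives 0, so (x + 4) is a factor.
Divide: x³ + x² - 10x + 8 = (x + 4)(x² - 3x + 2).
Factor the quadratic: x = 2 or x = 1.

x = -4 or x = 1 or x = 2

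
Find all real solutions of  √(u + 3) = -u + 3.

u = 1

Square both sides: u + 3 = (-u + 3)².
Expand and rearrange: u² - 7u + 6 = 0.
Solving gives u = 6 or u = 1.
Check each candidate in the original equation:
  u = 6: √(9) = 3, while -u + 3 = -3 — extraneous.
  u = 1: √(4) = 2, while -u + 3 = 2 — valid.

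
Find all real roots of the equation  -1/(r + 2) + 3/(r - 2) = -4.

Multiply both sides by (r + 2)(r - 2):
-(r - 2) + 3(r + 2) = -4(r + 2)(r - 2).
Expand and collect terms: -4r² - 2r + 8 = 0.
By the quadratic formula, r = (2 ± √132) / -8, so r ≈ -1.6861 or r ≈ 1.1861.
Neither value makes a denominator zero (r ≠ -2, r ≠ 2), so both are valid.

r = -1.6861 or r = 1.1861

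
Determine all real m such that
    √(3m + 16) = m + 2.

m = 3

Square both sides: 3m + 16 = (m + 2)².
Expand and rearrange: m² + m - 12 = 0.
Solving gives m = 3 or m = -4.
Check each candidate in the original equation:
  m = 3: √(25) = 5, while m + 2 = 5 — valid.
  m = -4: √(4) = 2, while m + 2 = -2 — extraneous.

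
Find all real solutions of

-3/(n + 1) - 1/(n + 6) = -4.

n = -5.7839 or n = -0.2161

Multiply both sides by (n + 1)(n + 6):
-3(n + 6) - (n + 1) = -4(n + 1)(n + 6).
Expand and collect terms: -4n^2 - 24n - 5 = 0.
By the quadratic formula, n = (24 +/- sqrt(496)) / -8, so n ~= -5.7839 or n ~= -0.2161.
Neither value makes a denominator zero (n != -1, n != -6), so both are valid.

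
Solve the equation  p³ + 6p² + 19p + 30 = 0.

Possible rational roots are divisors of 30. Testing p = -3 gives 0, so (p + 3) is a factor.
Divide: p³ + 6p² + 19p + 30 = (p + 3)(p² + 3p + 10).
The quadratic p² + 3p + 10 has discriminant -31 < 0, so no further real roots.

p = -3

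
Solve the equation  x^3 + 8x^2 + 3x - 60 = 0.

Possible rational roots are divisors of -60. Testing x = -5 gives 0, so (x + 5) is a factor.
Divide: x^3 + 8x^2 + 3x - 60 = (x + 5)(x^2 + 3x - 12).
Apply the quadratic formula to x^2 + 3x - 12 = 0: x = (-3 +/- sqrt(57))/2, i.e. x ~= 2.2749 or x ~= -5.2749.

x = -5.2749 or x = -5 or x = 2.2749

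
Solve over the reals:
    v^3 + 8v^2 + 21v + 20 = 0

v = -4

Possible rational roots are divisors of 20. Testing v = -4 gives 0, so (v + 4) is a factor.
Divide: v^3 + 8v^2 + 21v + 20 = (v + 4)(v^2 + 4v + 5).
The quadratic v^2 + 4v + 5 has discriminant -4 < 0, so no further real roots.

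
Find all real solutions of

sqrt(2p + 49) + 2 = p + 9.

Isolate the radical: sqrt(2p + 49) = p + 7.
Square both sides: 2p + 49 = (p + 7)^2.
Expand and rearrange: p^2 + 12p = 0.
Solving gives p = 0 or p = -12.
Check each candidate in the original equation:
  p = 0: sqrt(49) = 7, while p + 7 = 7 — valid.
  p = -12: sqrt(25) = 5, while p + 7 = -5 — extraneous.

p = 0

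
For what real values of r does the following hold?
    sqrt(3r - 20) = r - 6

r = 7 or r = 8

Square both sides: 3r - 20 = (r - 6)^2.
Expand and rearrange: r^2 - 15r + 56 = 0.
Solving gives r = 8 or r = 7.
Check each candidate in the original equation:
  r = 8: sqrt(4) = 2, while r - 6 = 2 — valid.
  r = 7: sqrt(1) = 1, while r - 6 = 1 — valid.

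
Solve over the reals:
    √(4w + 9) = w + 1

Square both sides: 4w + 9 = (w + 1)².
Expand and rearrange: w² - 2w - 8 = 0.
Solving gives w = 4 or w = -2.
Check each candidate in the original equation:
  w = 4: √(25) = 5, while w + 1 = 5 — valid.
  w = -2: √(1) = 1, while w + 1 = -1 — extraneous.

w = 4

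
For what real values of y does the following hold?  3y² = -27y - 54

Bring every term to one side: 3y² + 27y + 54 = 0.
Factor: 3(y + 3)(y + 6) = 0.
So y = -3 or y = -6.

y = -6 or y = -3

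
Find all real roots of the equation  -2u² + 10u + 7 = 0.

Discriminant: (10)² − 4·(-2)·7 = 156.
Quadratic formula: u = (-10 ± √156) / (-4).
So u = 5/2 - √(39)/2 ≈ -0.6225 or u = 5/2 + √(39)/2 ≈ 5.6225.

u = -0.6225 or u = 5.6225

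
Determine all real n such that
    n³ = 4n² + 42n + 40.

Rearrange: n³ - 4n² - 42n - 40 = 0.
Possible rational roots are divisors of -40. Testing n = -4 gives 0, so (n + 4) is a factor.
Divide: n³ - 4n² - 42n - 40 = (n + 4)(n² - 8n - 10).
Apply the quadratic formula to n² - 8n - 10 = 0: n = (8 ± √104)/2, i.e. n ≈ 9.099 or n ≈ -1.099.

n = -4 or n = -1.099 or n = 9.099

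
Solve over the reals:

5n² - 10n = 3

n = -0.2649 or n = 2.2649

Rearrange to standard form: 5n² - 10n - 3 = 0.
Discriminant: (-10)² − 4·5·(-3) = 160.
Quadratic formula: n = (10 ± √160) / 10.
So n = 1 + 2·√(10)/5 ≈ 2.2649 or n = 1 - 2·√(10)/5 ≈ -0.2649.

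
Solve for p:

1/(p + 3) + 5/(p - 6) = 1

p = -2.3739 or p = 11.3739

Multiply both sides by (p + 3)(p - 6):
(p - 6) + 5(p + 3) = (p + 3)(p - 6).
Expand and collect terms: p² - 9p - 27 = 0.
By the quadratic formula, p = (9 ± √189) / 2, so p ≈ 11.3739 or p ≈ -2.3739.
Neither value makes a denominator zero (p ≠ -3, p ≠ 6), so both are valid.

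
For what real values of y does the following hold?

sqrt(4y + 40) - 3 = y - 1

y = 6

Isolate the radical: sqrt(4y + 40) = y + 2.
Square both sides: 4y + 40 = (y + 2)^2.
Expand and rearrange: y^2 - 36 = 0.
Solving gives y = 6 or y = -6.
Check each candidate in the original equation:
  y = 6: sqrt(64) = 8, while y + 2 = 8 — valid.
  y = -6: sqrt(16) = 4, while y + 2 = -4 — extraneous.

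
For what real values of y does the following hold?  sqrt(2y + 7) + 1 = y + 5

y = -3

Isolate the radical: sqrt(2y + 7) = y + 4.
Square both sides: 2y + 7 = (y + 4)^2.
Expand and rearrange: y^2 + 6y + 9 = 0.
This gives the repeated root y = -3.
Check in the original equation:
  y = -3: sqrt(1) = 1, while y + 4 = 1 — valid.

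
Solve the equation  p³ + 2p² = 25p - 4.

Rearrange: p³ + 2p² - 25p + 4 = 0.
Possible rational roots are divisors of 4. Testing p = 4 gives 0, so (p - 4) is a factor.
Divide: p³ + 2p² - 25p + 4 = (p - 4)(p² + 6p - 1).
Apply the quadratic formula to p² + 6p - 1 = 0: p = (-6 ± √40)/2, i.e. p ≈ 0.1623 or p ≈ -6.1623.

p = -6.1623 or p = 0.1623 or p = 4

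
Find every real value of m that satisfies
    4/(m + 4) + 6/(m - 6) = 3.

m = -2.9111 or m = 8.2444

Multiply both sides by (m + 4)(m - 6):
4(m - 6) + 6(m + 4) = 3(m + 4)(m - 6).
Expand and collect terms: 3m² - 16m - 72 = 0.
By the quadratic formula, m = (16 ± √1120) / 6, so m ≈ 8.2444 or m ≈ -2.9111.
Neither value makes a denominator zero (m ≠ -4, m ≠ 6), so both are valid.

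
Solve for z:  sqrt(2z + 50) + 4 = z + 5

z = 7

Isolate the radical: sqrt(2z + 50) = z + 1.
Square both sides: 2z + 50 = (z + 1)^2.
Expand and rearrange: z^2 - 49 = 0.
Solving gives z = 7 or z = -7.
Check each candidate in the original equation:
  z = 7: sqrt(64) = 8, while z + 1 = 8 — valid.
  z = -7: sqrt(36) = 6, while z + 1 = -6 — extraneous.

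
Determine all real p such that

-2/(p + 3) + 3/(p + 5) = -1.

p = -7 or p = -2

Multiply both sides by (p + 3)(p + 5):
-2(p + 5) + 3(p + 3) = -(p + 3)(p + 5).
Expand and collect terms: -p^2 - 9p - 14 = 0.
Factor or apply the quadratic formula: p = -7 or p = -2.
Neither value makes a denominator zero (p != -3, p != -5), so both are valid.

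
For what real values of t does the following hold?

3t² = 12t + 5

t = -0.3805 or t = 4.3805

Rearrange to standard form: 3t² - 12t - 5 = 0.
Discriminant: (-12)² − 4·3·(-5) = 204.
Quadratic formula: t = (12 ± √204) / 6.
So t = 2 + √(51)/3 ≈ 4.3805 or t = 2 - √(51)/3 ≈ -0.3805.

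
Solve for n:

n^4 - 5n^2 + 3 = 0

n = -2.0743 or n = -0.835 or n = 0.835 or n = 2.0743

Let u = n^2. The equation becomes u^2 - 5u + 3 = 0.
By the quadratic formula, u = sqrt(13)/2 + 5/2 or u = 5/2 - sqrt(13)/2.
n^2 = sqrt(13)/2 + 5/2 gives n = +/-sqrt(sqrt(13)/2 + 5/2) ~= +/-2.0743.
n^2 = 5/2 - sqrt(13)/2 gives n = +/-sqrt(5/2 - sqrt(13)/2) ~= +/-0.835.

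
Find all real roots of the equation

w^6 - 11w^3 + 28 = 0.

w = 1.5874 or w = 1.9129

Let u = w^3. The equation becomes u^2 - 11u + 28 = 0.
Factor: (u - 7)(u - 4) = 0, so u = 7 or u = 4.
w^3 = 7 gives w = (7)^(1/3) ~= 1.9129.
w^3 = 4 gives w = (4)^(1/3) ~= 1.5874.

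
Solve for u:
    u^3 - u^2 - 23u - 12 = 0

u = -4 or u = -0.5414 or u = 5.5414

Possible rational roots are divisors of -12. Testing u = -4 gives 0, so (u + 4) is a factor.
Divide: u^3 - u^2 - 23u - 12 = (u + 4)(u^2 - 5u - 3).
Apply the quadratic formula to u^2 - 5u - 3 = 0: u = (5 +/- sqrt(37))/2, i.e. u ~= 5.5414 or u ~= -0.5414.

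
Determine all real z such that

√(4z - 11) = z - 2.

Square both sides: 4z - 11 = (z - 2)².
Expand and rearrange: z² - 8z + 15 = 0.
Solving gives z = 5 or z = 3.
Check each candidate in the original equation:
  z = 5: √(9) = 3, while z - 2 = 3 — valid.
  z = 3: √(1) = 1, while z - 2 = 1 — valid.

z = 3 or z = 5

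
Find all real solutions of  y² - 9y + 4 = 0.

y = 0.4689 or y = 8.5311

Discriminant: (-9)² − 4·1·4 = 65.
Quadratic formula: y = (9 ± √65) / 2.
So y = √(65)/2 + 9/2 ≈ 8.5311 or y = 9/2 - √(65)/2 ≈ 0.4689.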